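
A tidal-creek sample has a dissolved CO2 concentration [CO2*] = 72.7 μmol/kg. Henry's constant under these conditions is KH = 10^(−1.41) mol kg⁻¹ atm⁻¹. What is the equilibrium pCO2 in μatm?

pCO2 = 1870 μatm

KH = 10^(−1.41) = 3.890×10^-2 mol kg⁻¹ atm⁻¹
pCO2 = [CO2*]/KH = 72.7×10^-6 / 3.890×10^-2 = 1.87×10^-3 atm = 1870 μatm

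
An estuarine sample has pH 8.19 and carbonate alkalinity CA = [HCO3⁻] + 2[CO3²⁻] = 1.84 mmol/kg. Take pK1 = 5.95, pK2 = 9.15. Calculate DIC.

CA = [HCO3⁻] + 2[CO3²⁻] = (α₁ + 2α₂)·DIC
At pH 8.19: [H⁺]/K1 = 10^-2.24 = 0.0057544, K2/[H⁺] = 10^-0.96 = 0.10965
α₁ = 1/(1 + 0.0057544 + 0.10965) = 1/1.1154 = 0.8965; α₂ = α₁·K2/[H⁺] = 0.09830
α₁ + 2α₂ = 1.0931
DIC = CA / (α₁ + 2α₂) = 1.84 / 1.0931 = 1.68 mmol/kg

DIC = 1.68 mmol/kg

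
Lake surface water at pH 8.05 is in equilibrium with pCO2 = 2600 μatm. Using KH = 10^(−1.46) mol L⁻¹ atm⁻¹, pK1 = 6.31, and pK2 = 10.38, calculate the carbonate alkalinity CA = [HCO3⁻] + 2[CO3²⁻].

[CO2*] = KH · pCO2 = 10^(−1.46) × 2600×10^-6 = 9.015×10^-5 mol/L
α₀ = 1/(1 + K1/[H⁺] + K1K2/[H⁺]²) = 1/(1 + 10^+1.74 + 10^-0.59) = 0.01779
DIC = [CO2*]/α₀ = 9.015×10^-5 / 0.01779 = 5.068 mmol/L
CA = (α₁ + 2α₂)·DIC = (0.9776 + 2×0.004573) × 5.068 = 5.00 mmol/L

CA = 5.00 mmol/L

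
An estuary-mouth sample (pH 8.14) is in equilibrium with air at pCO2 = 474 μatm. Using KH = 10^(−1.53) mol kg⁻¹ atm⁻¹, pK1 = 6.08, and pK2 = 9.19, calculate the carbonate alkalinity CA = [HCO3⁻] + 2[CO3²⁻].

CA = 1.89 mmol/kg

[CO2*] = KH · pCO2 = 10^(−1.53) × 474×10^-6 = 1.399×10^-5 mol/kg
α₀ = 1/(1 + K1/[H⁺] + K1K2/[H⁺]²) = 1/(1 + 10^+2.06 + 10^+1.01) = 0.007933
DIC = [CO2*]/α₀ = 1.399×10^-5 / 0.007933 = 1.763 mmol/kg
CA = (α₁ + 2α₂)·DIC = (0.9109 + 2×0.08118) × 1.763 = 1.89 mmol/kg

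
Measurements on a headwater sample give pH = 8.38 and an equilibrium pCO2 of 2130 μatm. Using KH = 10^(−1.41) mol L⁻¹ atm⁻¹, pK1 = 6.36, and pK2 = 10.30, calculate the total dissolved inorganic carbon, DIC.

[CO2*] = KH · pCO2 = 10^(−1.41) × 2130×10^-6 = 8.287×10^-5 mol/L
α₀ = 1/(1 + K1/[H⁺] + K1K2/[H⁺]²) = 1/(1 + 10^+2.02 + 10^+0.10) = 0.009348
DIC = [CO2*]/α₀ = 8.287×10^-5 / 0.009348 = 8.86 mmol/L

DIC = 8.86 mmol/L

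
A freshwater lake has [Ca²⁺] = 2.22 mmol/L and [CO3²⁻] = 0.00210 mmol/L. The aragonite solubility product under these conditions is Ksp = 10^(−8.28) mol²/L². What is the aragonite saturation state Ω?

Ksp = 10^(−8.28) = 5.248×10^-9
Ω = [Ca²⁺][CO3²⁻]/Ksp = (2.22×10^-3)(0.00210×10^-3) / 5.248×10^-9 = 0.888

Ω = 0.888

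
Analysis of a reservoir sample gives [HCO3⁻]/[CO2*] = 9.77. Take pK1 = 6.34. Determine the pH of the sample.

From K1 = [H⁺][HCO3⁻]/[CO2*]:  pH = pK1 + log₁₀([HCO3⁻]/[CO2*])
log₁₀(9.77) = +0.990
pH = 6.34 + (+0.990) = 7.33

pH = 7.33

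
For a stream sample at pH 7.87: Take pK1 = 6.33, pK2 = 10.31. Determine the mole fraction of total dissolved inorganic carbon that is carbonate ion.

α₂ = 1 / (1 + [H⁺]/K2 + [H⁺]²/(K1K2)) = 1 / (1 + 10^+2.44 + 10^+0.90)
   = 1 / (1 + 275.42 + 7.9433) = 1/284.37 = 0.003517

α₂ = 0.00352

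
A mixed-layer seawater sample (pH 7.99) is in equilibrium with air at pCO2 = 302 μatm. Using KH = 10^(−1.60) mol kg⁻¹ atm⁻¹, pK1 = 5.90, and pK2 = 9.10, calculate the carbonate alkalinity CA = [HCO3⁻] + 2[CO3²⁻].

[CO2*] = KH · pCO2 = 10^(−1.60) × 302×10^-6 = 7.586×10^-6 mol/kg
α₀ = 1/(1 + K1/[H⁺] + K1K2/[H⁺]²) = 1/(1 + 10^+2.09 + 10^+0.98) = 0.007486
DIC = [CO2*]/α₀ = 7.586×10^-6 / 0.007486 = 1.013 mmol/kg
CA = (α₁ + 2α₂)·DIC = (0.9210 + 2×0.07149) × 1.013 = 1.08 mmol/kg

CA = 1.08 mmol/kg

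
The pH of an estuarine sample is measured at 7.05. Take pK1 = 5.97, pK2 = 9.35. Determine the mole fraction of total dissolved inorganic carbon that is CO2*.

α₀ = 0.0764

α₀ = 1 / (1 + K1/[H⁺] + K1K2/[H⁺]²) = 1 / (1 + 10^+1.08 + 10^-1.22)
   = 1 / (1 + 12.023 + 0.060256) = 1/13.083 = 0.07644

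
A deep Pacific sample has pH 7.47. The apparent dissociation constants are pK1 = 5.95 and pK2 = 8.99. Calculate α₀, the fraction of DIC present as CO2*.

α₀ = 1 / (1 + K1/[H⁺] + K1K2/[H⁺]²) = 1 / (1 + 10^+1.52 + 10^-0.00)
   = 1 / (1 + 33.113 + 1.0000) = 1/35.113 = 0.02848

α₀ = 0.0285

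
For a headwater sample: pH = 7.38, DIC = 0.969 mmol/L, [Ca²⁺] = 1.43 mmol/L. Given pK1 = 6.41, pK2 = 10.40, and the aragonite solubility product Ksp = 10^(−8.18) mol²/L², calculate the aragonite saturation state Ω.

Ω = 0.181

α₂ = 1 / (1 + [H⁺]/K2 + [H⁺]²/(K1K2)) = 1 / (1 + 10^+3.02 + 10^+2.05)
   = 1 / (1 + 1047.1 + 112.20) = 1/1160.3 = 0.0008618
[CO3²⁻] = α₂ × DIC = 0.0008618 × 0.969 = 0.0008351 mmol/L = 0.8351 μmol/L
Ksp = 10^(−8.18) = 6.607×10^-9
Ω = [Ca²⁺][CO3²⁻]/Ksp = (1.43×10^-3)(8.351×10^-7) / 6.607×10^-9 = 0.181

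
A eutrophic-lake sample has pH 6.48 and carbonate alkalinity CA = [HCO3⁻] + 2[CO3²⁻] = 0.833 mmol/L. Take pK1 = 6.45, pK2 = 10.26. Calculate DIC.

CA = [HCO3⁻] + 2[CO3²⁻] = (α₁ + 2α₂)·DIC
At pH 6.48: [H⁺]/K1 = 10^-0.03 = 0.93325, K2/[H⁺] = 10^-3.78 = 0.00016596
α₁ = 1/(1 + 0.93325 + 0.00016596) = 1/1.9334 = 0.5172; α₂ = α₁·K2/[H⁺] = 8.584×10^-5
α₁ + 2α₂ = 0.5174
DIC = CA / (α₁ + 2α₂) = 0.833 / 0.5174 = 1.61 mmol/L

DIC = 1.61 mmol/L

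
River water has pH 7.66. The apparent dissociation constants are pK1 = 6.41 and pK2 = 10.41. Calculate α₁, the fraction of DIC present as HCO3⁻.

α₁ = 1 / (1 + [H⁺]/K1 + K2/[H⁺]) = 1 / (1 + 10^-1.25 + 10^-2.75)
   = 1 / (1 + 0.056234 + 0.0017783) = 1/1.0580 = 0.9452

α₁ = 0.945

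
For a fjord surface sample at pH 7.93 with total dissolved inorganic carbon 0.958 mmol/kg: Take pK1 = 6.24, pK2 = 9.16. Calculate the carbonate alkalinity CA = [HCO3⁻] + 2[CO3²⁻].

CA = [HCO3⁻] + 2[CO3²⁻] = (α₁ + 2α₂)·DIC
At pH 7.93: [H⁺]/K1 = 10^-1.69 = 0.020417, K2/[H⁺] = 10^-1.23 = 0.058884
α₁ = 1/(1 + 0.020417 + 0.058884) = 1/1.0793 = 0.9265; α₂ = α₁·K2/[H⁺] = 0.05456
α₁ + 2α₂ = 1.0356
CA = 1.0356 × 0.958 = 0.992 mmol/kg

CA = 0.992 mmol/kg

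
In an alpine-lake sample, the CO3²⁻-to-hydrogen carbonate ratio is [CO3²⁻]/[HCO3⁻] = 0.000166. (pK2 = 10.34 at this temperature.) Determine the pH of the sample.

pH = 6.56

From K2 = [H⁺][CO3²⁻]/[HCO3⁻]:  pH = pK2 + log₁₀([CO3²⁻]/[HCO3⁻])
log₁₀(0.000166) = -3.780
pH = 10.34 + (-3.780) = 6.56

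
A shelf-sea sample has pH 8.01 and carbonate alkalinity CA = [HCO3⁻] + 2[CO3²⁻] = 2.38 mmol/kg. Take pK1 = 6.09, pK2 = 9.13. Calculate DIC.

DIC = 2.25 mmol/kg

CA = [HCO3⁻] + 2[CO3²⁻] = (α₁ + 2α₂)·DIC
At pH 8.01: [H⁺]/K1 = 10^-1.92 = 0.012023, K2/[H⁺] = 10^-1.12 = 0.075858
α₁ = 1/(1 + 0.012023 + 0.075858) = 1/1.0879 = 0.9192; α₂ = α₁·K2/[H⁺] = 0.06973
α₁ + 2α₂ = 1.0587
DIC = CA / (α₁ + 2α₂) = 2.38 / 1.0587 = 2.25 mmol/kg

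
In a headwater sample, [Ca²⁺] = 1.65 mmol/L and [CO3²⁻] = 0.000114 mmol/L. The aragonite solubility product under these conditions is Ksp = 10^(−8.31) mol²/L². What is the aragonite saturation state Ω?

Ksp = 10^(−8.31) = 4.898×10^-9
Ω = [Ca²⁺][CO3²⁻]/Ksp = (1.65×10^-3)(0.000114×10^-3) / 4.898×10^-9 = 0.0384

Ω = 0.0384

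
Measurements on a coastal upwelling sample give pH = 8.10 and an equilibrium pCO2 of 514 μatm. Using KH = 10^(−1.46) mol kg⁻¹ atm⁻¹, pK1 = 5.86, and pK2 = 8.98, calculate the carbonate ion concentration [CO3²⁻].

[CO2*] = KH · pCO2 = 10^(−1.46) × 514×10^-6 = 1.782×10^-5 mol/kg
α₀ = 1/(1 + K1/[H⁺] + K1K2/[H⁺]²) = 1/(1 + 10^+2.24 + 10^+1.36) = 0.005058
DIC = [CO2*]/α₀ = 1.782×10^-5 / 0.005058 = 3.523 mmol/kg
[CO3²⁻] = α₂·DIC; α₂ = 0.1159, so [CO3²⁻] = 0.1159 × 3.523 = 0.408 mmol/kg

[CO3²⁻] = 0.408 mmol/kg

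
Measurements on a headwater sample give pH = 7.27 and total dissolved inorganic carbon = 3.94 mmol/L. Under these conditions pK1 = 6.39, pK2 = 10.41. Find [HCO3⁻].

[HCO3⁻] = 3.48 mmol/L

α₁ = 1 / (1 + [H⁺]/K1 + K2/[H⁺]) = 1 / (1 + 10^-0.88 + 10^-3.14)
   = 1 / (1 + 0.13183 + 0.00072444) = 1/1.1326 = 0.8830
[HCO3⁻] = α₁ × DIC = 0.8830 × 3.94 = 3.48 mmol/L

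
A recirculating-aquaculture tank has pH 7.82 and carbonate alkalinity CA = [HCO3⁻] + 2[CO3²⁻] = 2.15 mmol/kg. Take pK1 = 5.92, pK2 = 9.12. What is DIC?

DIC = 2.08 mmol/kg

CA = [HCO3⁻] + 2[CO3²⁻] = (α₁ + 2α₂)·DIC
At pH 7.82: [H⁺]/K1 = 10^-1.90 = 0.012589, K2/[H⁺] = 10^-1.30 = 0.050119
α₁ = 1/(1 + 0.012589 + 0.050119) = 1/1.0627 = 0.9410; α₂ = α₁·K2/[H⁺] = 0.04716
α₁ + 2α₂ = 1.0353
DIC = CA / (α₁ + 2α₂) = 2.15 / 1.0353 = 2.08 mmol/kg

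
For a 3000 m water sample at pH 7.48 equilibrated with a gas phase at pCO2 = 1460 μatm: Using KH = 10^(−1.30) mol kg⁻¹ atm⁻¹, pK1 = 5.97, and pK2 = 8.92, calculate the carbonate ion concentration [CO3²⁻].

[CO2*] = KH · pCO2 = 10^(−1.30) × 1460×10^-6 = 7.317×10^-5 mol/kg
α₀ = 1/(1 + K1/[H⁺] + K1K2/[H⁺]²) = 1/(1 + 10^+1.51 + 10^+0.07) = 0.02896
DIC = [CO2*]/α₀ = 7.317×10^-5 / 0.02896 = 2.527 mmol/kg
[CO3²⁻] = α₂·DIC; α₂ = 0.03402, so [CO3²⁻] = 0.03402 × 2.527 = 0.0860 mmol/kg

[CO3²⁻] = 0.0860 mmol/kg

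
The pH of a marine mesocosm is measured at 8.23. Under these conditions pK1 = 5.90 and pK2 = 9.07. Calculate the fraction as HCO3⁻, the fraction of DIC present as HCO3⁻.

α₁ = 1 / (1 + [H⁺]/K1 + K2/[H⁺]) = 1 / (1 + 10^-2.33 + 10^-0.84)
   = 1 / (1 + 0.0046774 + 0.14454) = 1/1.1492 = 0.8702

α₁ = 0.870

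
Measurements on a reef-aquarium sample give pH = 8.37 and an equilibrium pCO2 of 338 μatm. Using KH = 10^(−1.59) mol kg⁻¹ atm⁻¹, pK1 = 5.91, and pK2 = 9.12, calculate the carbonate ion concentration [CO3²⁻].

[CO2*] = KH · pCO2 = 10^(−1.59) × 338×10^-6 = 8.688×10^-6 mol/kg
α₀ = 1/(1 + K1/[H⁺] + K1K2/[H⁺]²) = 1/(1 + 10^+2.46 + 10^+1.71) = 0.002935
DIC = [CO2*]/α₀ = 8.688×10^-6 / 0.002935 = 2.960 mmol/kg
[CO3²⁻] = α₂·DIC; α₂ = 0.1505, so [CO3²⁻] = 0.1505 × 2.960 = 0.446 mmol/kg

[CO3²⁻] = 0.446 mmol/kg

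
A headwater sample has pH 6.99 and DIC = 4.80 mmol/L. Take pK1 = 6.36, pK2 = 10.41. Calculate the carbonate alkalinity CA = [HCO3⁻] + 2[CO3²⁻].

CA = [HCO3⁻] + 2[CO3²⁻] = (α₁ + 2α₂)·DIC
At pH 6.99: [H⁺]/K1 = 10^-0.63 = 0.23442, K2/[H⁺] = 10^-3.42 = 0.00038019
α₁ = 1/(1 + 0.23442 + 0.00038019) = 1/1.2348 = 0.8098; α₂ = α₁·K2/[H⁺] = 0.0003079
α₁ + 2α₂ = 0.8105
CA = 0.8105 × 4.80 = 3.89 mmol/L

CA = 3.89 mmol/L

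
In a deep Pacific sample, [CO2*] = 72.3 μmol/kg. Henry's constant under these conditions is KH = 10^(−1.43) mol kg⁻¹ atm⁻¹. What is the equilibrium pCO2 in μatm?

KH = 10^(−1.43) = 3.715×10^-2 mol kg⁻¹ atm⁻¹
pCO2 = [CO2*]/KH = 72.3×10^-6 / 3.715×10^-2 = 1.95×10^-3 atm = 1950 μatm

pCO2 = 1950 μatm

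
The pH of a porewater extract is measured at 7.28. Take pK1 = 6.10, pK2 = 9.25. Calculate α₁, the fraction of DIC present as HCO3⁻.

α₁ = 1 / (1 + [H⁺]/K1 + K2/[H⁺]) = 1 / (1 + 10^-1.18 + 10^-1.97)
   = 1 / (1 + 0.066069 + 0.010715) = 1/1.0768 = 0.9287

α₁ = 0.929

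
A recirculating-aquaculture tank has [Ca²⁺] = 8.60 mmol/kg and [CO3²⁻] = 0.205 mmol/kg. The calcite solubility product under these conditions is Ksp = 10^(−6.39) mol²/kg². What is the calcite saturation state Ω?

Ω = 4.33

Ksp = 10^(−6.39) = 4.074×10^-7
Ω = [Ca²⁺][CO3²⁻]/Ksp = (8.60×10^-3)(0.205×10^-3) / 4.074×10^-7 = 4.33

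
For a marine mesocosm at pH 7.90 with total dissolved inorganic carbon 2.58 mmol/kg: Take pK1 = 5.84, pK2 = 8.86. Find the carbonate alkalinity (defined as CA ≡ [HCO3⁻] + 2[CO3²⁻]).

CA = [HCO3⁻] + 2[CO3²⁻] = (α₁ + 2α₂)·DIC
At pH 7.90: [H⁺]/K1 = 10^-2.06 = 0.0087096, K2/[H⁺] = 10^-0.96 = 0.10965
α₁ = 1/(1 + 0.0087096 + 0.10965) = 1/1.1184 = 0.8942; α₂ = α₁·K2/[H⁺] = 0.09804
α₁ + 2α₂ = 1.0903
CA = 1.0903 × 2.58 = 2.81 mmol/kg

CA = 2.81 mmol/kg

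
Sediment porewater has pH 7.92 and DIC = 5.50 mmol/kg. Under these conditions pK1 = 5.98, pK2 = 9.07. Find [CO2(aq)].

[CO2*] = 0.0583 mmol/kg

α₀ = 1 / (1 + K1/[H⁺] + K1K2/[H⁺]²) = 1 / (1 + 10^+1.94 + 10^+0.79)
   = 1 / (1 + 87.096 + 6.1660) = 1/94.262 = 0.01061
[CO2*] = α₀ × DIC = 0.01061 × 5.50 = 0.0583 mmol/kg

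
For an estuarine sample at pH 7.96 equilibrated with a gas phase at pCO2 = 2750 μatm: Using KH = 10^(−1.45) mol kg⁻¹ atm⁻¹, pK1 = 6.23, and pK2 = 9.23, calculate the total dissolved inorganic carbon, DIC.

DIC = 5.62 mmol/kg

[CO2*] = KH · pCO2 = 10^(−1.45) × 2750×10^-6 = 9.757×10^-5 mol/kg
α₀ = 1/(1 + K1/[H⁺] + K1K2/[H⁺]²) = 1/(1 + 10^+1.73 + 10^+0.46) = 0.01736
DIC = [CO2*]/α₀ = 9.757×10^-5 / 0.01736 = 5.62 mmol/kg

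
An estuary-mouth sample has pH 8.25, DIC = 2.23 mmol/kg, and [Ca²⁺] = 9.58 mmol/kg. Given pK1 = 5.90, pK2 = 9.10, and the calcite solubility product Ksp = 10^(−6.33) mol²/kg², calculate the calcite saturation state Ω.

Ω = 5.63

α₂ = 1 / (1 + [H⁺]/K2 + [H⁺]²/(K1K2)) = 1 / (1 + 10^+0.85 + 10^-1.50)
   = 1 / (1 + 7.0795 + 0.031623) = 1/8.1111 = 0.1233
[CO3²⁻] = α₂ × DIC = 0.1233 × 2.23 = 0.2749 mmol/kg
Ksp = 10^(−6.33) = 4.677×10^-7
Ω = [Ca²⁺][CO3²⁻]/Ksp = (9.58×10^-3)(2.749×10^-4) / 4.677×10^-7 = 5.63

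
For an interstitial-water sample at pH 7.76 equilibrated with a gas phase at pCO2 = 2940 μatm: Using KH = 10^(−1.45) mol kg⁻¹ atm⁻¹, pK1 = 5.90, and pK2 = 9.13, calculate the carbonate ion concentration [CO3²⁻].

[CO3²⁻] = 0.322 mmol/kg

[CO2*] = KH · pCO2 = 10^(−1.45) × 2940×10^-6 = 1.043×10^-4 mol/kg
α₀ = 1/(1 + K1/[H⁺] + K1K2/[H⁺]²) = 1/(1 + 10^+1.86 + 10^+0.49) = 0.01307
DIC = [CO2*]/α₀ = 1.043×10^-4 / 0.01307 = 7.984 mmol/kg
[CO3²⁻] = α₂·DIC; α₂ = 0.04038, so [CO3²⁻] = 0.04038 × 7.984 = 0.322 mmol/kg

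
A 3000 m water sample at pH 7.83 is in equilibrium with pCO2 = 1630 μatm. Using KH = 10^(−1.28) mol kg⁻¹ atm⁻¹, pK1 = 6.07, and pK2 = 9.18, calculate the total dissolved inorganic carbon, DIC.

[CO2*] = KH · pCO2 = 10^(−1.28) × 1630×10^-6 = 8.554×10^-5 mol/kg
α₀ = 1/(1 + K1/[H⁺] + K1K2/[H⁺]²) = 1/(1 + 10^+1.76 + 10^+0.41) = 0.01636
DIC = [CO2*]/α₀ = 8.554×10^-5 / 0.01636 = 5.23 mmol/kg

DIC = 5.23 mmol/kg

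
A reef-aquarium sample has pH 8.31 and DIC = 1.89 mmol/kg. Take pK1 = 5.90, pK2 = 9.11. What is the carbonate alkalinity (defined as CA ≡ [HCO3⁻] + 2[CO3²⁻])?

CA = 2.14 mmol/kg

CA = [HCO3⁻] + 2[CO3²⁻] = (α₁ + 2α₂)·DIC
At pH 8.31: [H⁺]/K1 = 10^-2.41 = 0.0038905, K2/[H⁺] = 10^-0.80 = 0.15849
α₁ = 1/(1 + 0.0038905 + 0.15849) = 1/1.1624 = 0.8603; α₂ = α₁·K2/[H⁺] = 0.1363
α₁ + 2α₂ = 1.1330
CA = 1.1330 × 1.89 = 2.14 mmol/kg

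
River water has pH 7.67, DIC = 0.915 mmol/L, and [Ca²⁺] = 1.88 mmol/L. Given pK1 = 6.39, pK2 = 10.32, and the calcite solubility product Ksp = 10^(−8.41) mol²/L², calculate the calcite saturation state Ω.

Ω = 0.939

α₂ = 1 / (1 + [H⁺]/K2 + [H⁺]²/(K1K2)) = 1 / (1 + 10^+2.65 + 10^+1.37)
   = 1 / (1 + 446.68 + 23.442) = 1/471.13 = 0.002123
[CO3²⁻] = α₂ × DIC = 0.002123 × 0.915 = 0.001942 mmol/L = 1.942 μmol/L
Ksp = 10^(−8.41) = 3.890×10^-9
Ω = [Ca²⁺][CO3²⁻]/Ksp = (1.88×10^-3)(1.942×10^-6) / 3.890×10^-9 = 0.939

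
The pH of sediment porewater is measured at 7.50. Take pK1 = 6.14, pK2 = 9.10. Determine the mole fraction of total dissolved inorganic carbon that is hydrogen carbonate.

α₁ = 0.936

α₁ = 1 / (1 + [H⁺]/K1 + K2/[H⁺]) = 1 / (1 + 10^-1.36 + 10^-1.60)
   = 1 / (1 + 0.043652 + 0.025119) = 1/1.0688 = 0.9357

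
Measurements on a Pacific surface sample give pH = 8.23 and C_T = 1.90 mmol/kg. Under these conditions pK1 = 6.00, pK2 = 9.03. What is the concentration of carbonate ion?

[CO3²⁻] = 0.259 mmol/kg

α₂ = 1 / (1 + [H⁺]/K2 + [H⁺]²/(K1K2)) = 1 / (1 + 10^+0.80 + 10^-1.43)
   = 1 / (1 + 6.3096 + 0.037154) = 1/7.3467 = 0.1361
[CO3²⁻] = α₂ × DIC = 0.1361 × 1.90 = 0.259 mmol/kg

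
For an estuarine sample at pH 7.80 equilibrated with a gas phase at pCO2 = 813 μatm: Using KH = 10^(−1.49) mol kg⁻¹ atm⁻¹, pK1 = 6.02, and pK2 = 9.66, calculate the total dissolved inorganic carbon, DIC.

DIC = 1.63 mmol/kg

[CO2*] = KH · pCO2 = 10^(−1.49) × 813×10^-6 = 2.631×10^-5 mol/kg
α₀ = 1/(1 + K1/[H⁺] + K1K2/[H⁺]²) = 1/(1 + 10^+1.78 + 10^-0.08) = 0.01611
DIC = [CO2*]/α₀ = 2.631×10^-5 / 0.01611 = 1.63 mmol/kg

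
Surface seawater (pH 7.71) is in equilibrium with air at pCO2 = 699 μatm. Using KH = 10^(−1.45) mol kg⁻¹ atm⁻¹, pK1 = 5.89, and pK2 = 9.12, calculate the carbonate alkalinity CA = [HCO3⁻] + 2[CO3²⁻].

CA = 1.77 mmol/kg

[CO2*] = KH · pCO2 = 10^(−1.45) × 699×10^-6 = 2.480×10^-5 mol/kg
α₀ = 1/(1 + K1/[H⁺] + K1K2/[H⁺]²) = 1/(1 + 10^+1.82 + 10^+0.41) = 0.01436
DIC = [CO2*]/α₀ = 2.480×10^-5 / 0.01436 = 1.727 mmol/kg
CA = (α₁ + 2α₂)·DIC = (0.9487 + 2×0.03691) × 1.727 = 1.77 mmol/kg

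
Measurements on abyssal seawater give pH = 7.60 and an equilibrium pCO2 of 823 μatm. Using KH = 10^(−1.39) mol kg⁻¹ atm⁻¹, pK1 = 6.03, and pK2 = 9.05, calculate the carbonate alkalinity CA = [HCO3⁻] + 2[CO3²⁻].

[CO2*] = KH · pCO2 = 10^(−1.39) × 823×10^-6 = 3.353×10^-5 mol/kg
α₀ = 1/(1 + K1/[H⁺] + K1K2/[H⁺]²) = 1/(1 + 10^+1.57 + 10^+0.12) = 0.02533
DIC = [CO2*]/α₀ = 3.353×10^-5 / 0.02533 = 1.323 mmol/kg
CA = (α₁ + 2α₂)·DIC = (0.9413 + 2×0.03340) × 1.323 = 1.33 mmol/kg

CA = 1.33 mmol/kg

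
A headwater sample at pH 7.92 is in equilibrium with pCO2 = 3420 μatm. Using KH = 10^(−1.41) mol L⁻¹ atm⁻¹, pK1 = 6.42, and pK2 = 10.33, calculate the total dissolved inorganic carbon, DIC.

[CO2*] = KH · pCO2 = 10^(−1.41) × 3420×10^-6 = 1.331×10^-4 mol/L
α₀ = 1/(1 + K1/[H⁺] + K1K2/[H⁺]²) = 1/(1 + 10^+1.50 + 10^-0.91) = 0.03054
DIC = [CO2*]/α₀ = 1.331×10^-4 / 0.03054 = 4.36 mmol/L

DIC = 4.36 mmol/L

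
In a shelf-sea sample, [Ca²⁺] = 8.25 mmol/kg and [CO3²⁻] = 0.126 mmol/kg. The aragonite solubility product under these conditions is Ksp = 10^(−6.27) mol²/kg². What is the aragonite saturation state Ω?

Ksp = 10^(−6.27) = 5.370×10^-7
Ω = [Ca²⁺][CO3²⁻]/Ksp = (8.25×10^-3)(0.126×10^-3) / 5.370×10^-7 = 1.94

Ω = 1.94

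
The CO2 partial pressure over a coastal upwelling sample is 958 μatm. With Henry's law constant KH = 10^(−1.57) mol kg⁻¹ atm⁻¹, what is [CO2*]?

[CO2*] = 25.8 μmol/kg

KH = 10^(−1.57) = 2.692×10^-2 mol kg⁻¹ atm⁻¹
[CO2*] = KH · pCO2 = 2.692×10^-2 × 958×10^-6 atm = 2.58×10^-5 mol/kg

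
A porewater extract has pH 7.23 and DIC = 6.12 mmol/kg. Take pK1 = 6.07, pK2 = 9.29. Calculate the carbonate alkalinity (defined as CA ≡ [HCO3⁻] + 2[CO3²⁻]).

CA = 5.78 mmol/kg

CA = [HCO3⁻] + 2[CO3²⁻] = (α₁ + 2α₂)·DIC
At pH 7.23: [H⁺]/K1 = 10^-1.16 = 0.069183, K2/[H⁺] = 10^-2.06 = 0.0087096
α₁ = 1/(1 + 0.069183 + 0.0087096) = 1/1.0779 = 0.9277; α₂ = α₁·K2/[H⁺] = 0.008080
α₁ + 2α₂ = 0.9439
CA = 0.9439 × 6.12 = 5.78 mmol/kg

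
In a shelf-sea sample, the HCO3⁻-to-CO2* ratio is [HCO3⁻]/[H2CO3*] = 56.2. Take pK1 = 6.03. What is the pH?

pH = 7.78

From K1 = [H⁺][HCO3⁻]/[H2CO3*]:  pH = pK1 + log₁₀([HCO3⁻]/[H2CO3*])
log₁₀(56.2) = +1.750
pH = 6.03 + (+1.750) = 7.78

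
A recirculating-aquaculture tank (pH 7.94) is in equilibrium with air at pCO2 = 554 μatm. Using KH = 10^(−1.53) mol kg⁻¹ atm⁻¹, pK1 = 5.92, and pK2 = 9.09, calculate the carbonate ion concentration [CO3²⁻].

[CO2*] = KH · pCO2 = 10^(−1.53) × 554×10^-6 = 1.635×10^-5 mol/kg
α₀ = 1/(1 + K1/[H⁺] + K1K2/[H⁺]²) = 1/(1 + 10^+2.02 + 10^+0.87) = 0.008840
DIC = [CO2*]/α₀ = 1.635×10^-5 / 0.008840 = 1.850 mmol/kg
[CO3²⁻] = α₂·DIC; α₂ = 0.06553, so [CO3²⁻] = 0.06553 × 1.850 = 0.121 mmol/kg

[CO3²⁻] = 0.121 mmol/kg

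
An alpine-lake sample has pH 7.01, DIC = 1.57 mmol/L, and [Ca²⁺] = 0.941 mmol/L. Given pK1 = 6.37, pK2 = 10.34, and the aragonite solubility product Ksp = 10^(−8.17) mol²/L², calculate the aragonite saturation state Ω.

Ω = 0.0831

α₂ = 1 / (1 + [H⁺]/K2 + [H⁺]²/(K1K2)) = 1 / (1 + 10^+3.33 + 10^+2.69)
   = 1 / (1 + 2138.0 + 489.78) = 1/2628.7 = 0.0003804
[CO3²⁻] = α₂ × DIC = 0.0003804 × 1.57 = 0.0005972 mmol/L = 0.5972 μmol/L
Ksp = 10^(−8.17) = 6.761×10^-9
Ω = [Ca²⁺][CO3²⁻]/Ksp = (0.941×10^-3)(5.972×10^-7) / 6.761×10^-9 = 0.0831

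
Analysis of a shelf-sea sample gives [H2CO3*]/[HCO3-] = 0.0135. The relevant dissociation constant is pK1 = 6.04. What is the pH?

From K1 = [H⁺][HCO3-]/[H2CO3*]:  pH = pK1 − log₁₀([H2CO3*]/[HCO3-])
log₁₀(0.0135) = -1.870
pH = 6.04 − (-1.870) = 7.91

pH = 7.91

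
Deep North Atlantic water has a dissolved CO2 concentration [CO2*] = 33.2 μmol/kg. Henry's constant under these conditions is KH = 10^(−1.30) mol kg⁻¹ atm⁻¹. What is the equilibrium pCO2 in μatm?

KH = 10^(−1.30) = 5.012×10^-2 mol kg⁻¹ atm⁻¹
pCO2 = [CO2*]/KH = 33.2×10^-6 / 5.012×10^-2 = 6.62×10^-4 atm = 662 μatm

pCO2 = 662 μatm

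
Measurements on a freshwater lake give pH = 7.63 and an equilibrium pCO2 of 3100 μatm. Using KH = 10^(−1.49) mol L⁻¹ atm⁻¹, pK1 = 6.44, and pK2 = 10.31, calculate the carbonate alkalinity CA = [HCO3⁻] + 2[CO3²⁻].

CA = 1.56 mmol/L

[CO2*] = KH · pCO2 = 10^(−1.49) × 3100×10^-6 = 1.003×10^-4 mol/L
α₀ = 1/(1 + K1/[H⁺] + K1K2/[H⁺]²) = 1/(1 + 10^+1.19 + 10^-1.49) = 0.06053
DIC = [CO2*]/α₀ = 1.003×10^-4 / 0.06053 = 1.657 mmol/L
CA = (α₁ + 2α₂)·DIC = (0.9375 + 2×0.001959) × 1.657 = 1.56 mmol/L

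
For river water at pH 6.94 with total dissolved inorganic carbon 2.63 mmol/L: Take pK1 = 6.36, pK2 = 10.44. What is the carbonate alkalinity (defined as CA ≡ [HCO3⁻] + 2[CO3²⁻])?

CA = [HCO3⁻] + 2[CO3²⁻] = (α₁ + 2α₂)·DIC
At pH 6.94: [H⁺]/K1 = 10^-0.58 = 0.26303, K2/[H⁺] = 10^-3.50 = 0.00031623
α₁ = 1/(1 + 0.26303 + 0.00031623) = 1/1.2633 = 0.7916; α₂ = α₁·K2/[H⁺] = 0.0002503
α₁ + 2α₂ = 0.7921
CA = 0.7921 × 2.63 = 2.08 mmol/L

CA = 2.08 mmol/L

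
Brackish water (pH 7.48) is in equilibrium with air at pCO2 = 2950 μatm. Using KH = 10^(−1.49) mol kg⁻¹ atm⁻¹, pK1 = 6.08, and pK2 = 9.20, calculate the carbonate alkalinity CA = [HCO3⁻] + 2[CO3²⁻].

CA = 2.49 mmol/kg

[CO2*] = KH · pCO2 = 10^(−1.49) × 2950×10^-6 = 9.546×10^-5 mol/kg
α₀ = 1/(1 + K1/[H⁺] + K1K2/[H⁺]²) = 1/(1 + 10^+1.40 + 10^-0.32) = 0.03760
DIC = [CO2*]/α₀ = 9.546×10^-5 / 0.03760 = 2.539 mmol/kg
CA = (α₁ + 2α₂)·DIC = (0.9444 + 2×0.01800) × 2.539 = 2.49 mmol/kg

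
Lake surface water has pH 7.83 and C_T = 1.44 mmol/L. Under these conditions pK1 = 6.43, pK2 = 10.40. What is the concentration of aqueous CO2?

[CO2*] = 0.0550 mmol/L

α₀ = 1 / (1 + K1/[H⁺] + K1K2/[H⁺]²) = 1 / (1 + 10^+1.40 + 10^-1.17)
   = 1 / (1 + 25.119 + 0.067608) = 1/26.186 = 0.03819
[CO2*] = α₀ × DIC = 0.03819 × 1.44 = 0.0550 mmol/L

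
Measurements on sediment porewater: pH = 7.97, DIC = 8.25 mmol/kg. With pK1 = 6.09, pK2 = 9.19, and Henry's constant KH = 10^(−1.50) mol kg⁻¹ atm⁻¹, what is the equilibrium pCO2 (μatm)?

α₀ = 1 / (1 + K1/[H⁺] + K1K2/[H⁺]²) = 1 / (1 + 10^+1.88 + 10^+0.66)
   = 1 / (1 + 75.858 + 4.5709) = 1/81.429 = 0.01228
[CO2*] = α₀ × DIC = 0.01228 × 8.25 = 0.1013 mmol/kg
pCO2 = [CO2*]/KH = 1.013×10^-4 / 3.162×10^-2 = 3200 μatm

pCO2 = 3200 μatm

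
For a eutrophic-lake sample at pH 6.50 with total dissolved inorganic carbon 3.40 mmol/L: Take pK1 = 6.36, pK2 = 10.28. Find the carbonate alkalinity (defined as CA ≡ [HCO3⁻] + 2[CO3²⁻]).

CA = 1.97 mmol/L

CA = [HCO3⁻] + 2[CO3²⁻] = (α₁ + 2α₂)·DIC
At pH 6.50: [H⁺]/K1 = 10^-0.14 = 0.72444, K2/[H⁺] = 10^-3.78 = 0.00016596
α₁ = 1/(1 + 0.72444 + 0.00016596) = 1/1.7246 = 0.5798; α₂ = α₁·K2/[H⁺] = 9.623×10^-5
α₁ + 2α₂ = 0.5800
CA = 0.5800 × 3.40 = 1.97 mmol/L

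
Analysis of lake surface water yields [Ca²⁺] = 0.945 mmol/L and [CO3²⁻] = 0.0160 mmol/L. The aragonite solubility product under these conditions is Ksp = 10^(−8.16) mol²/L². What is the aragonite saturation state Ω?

Ω = 2.19

Ksp = 10^(−8.16) = 6.918×10^-9
Ω = [Ca²⁺][CO3²⁻]/Ksp = (0.945×10^-3)(0.0160×10^-3) / 6.918×10^-9 = 2.19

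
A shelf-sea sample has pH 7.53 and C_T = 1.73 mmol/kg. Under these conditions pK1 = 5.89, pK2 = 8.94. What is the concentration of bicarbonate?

α₁ = 1 / (1 + [H⁺]/K1 + K2/[H⁺]) = 1 / (1 + 10^-1.64 + 10^-1.41)
   = 1 / (1 + 0.022909 + 0.038905) = 1/1.0618 = 0.9418
[HCO3⁻] = α₁ × DIC = 0.9418 × 1.73 = 1.63 mmol/kg

[HCO3⁻] = 1.63 mmol/kg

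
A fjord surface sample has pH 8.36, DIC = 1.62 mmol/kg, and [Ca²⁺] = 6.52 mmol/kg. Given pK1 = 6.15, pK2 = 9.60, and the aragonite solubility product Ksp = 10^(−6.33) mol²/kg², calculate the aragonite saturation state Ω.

Ω = 1.22

α₂ = 1 / (1 + [H⁺]/K2 + [H⁺]²/(K1K2)) = 1 / (1 + 10^+1.24 + 10^-0.97)
   = 1 / (1 + 17.378 + 0.10715) = 1/18.485 = 0.05410
[CO3²⁻] = α₂ × DIC = 0.05410 × 1.62 = 0.08764 mmol/kg
Ksp = 10^(−6.33) = 4.677×10^-7
Ω = [Ca²⁺][CO3²⁻]/Ksp = (6.52×10^-3)(8.764×10^-5) / 4.677×10^-7 = 1.22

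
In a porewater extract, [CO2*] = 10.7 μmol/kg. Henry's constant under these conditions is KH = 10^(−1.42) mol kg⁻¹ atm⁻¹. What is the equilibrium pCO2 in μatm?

pCO2 = 281 μatm

KH = 10^(−1.42) = 3.802×10^-2 mol kg⁻¹ atm⁻¹
pCO2 = [CO2*]/KH = 10.7×10^-6 / 3.802×10^-2 = 2.81×10^-4 atm = 281 μatm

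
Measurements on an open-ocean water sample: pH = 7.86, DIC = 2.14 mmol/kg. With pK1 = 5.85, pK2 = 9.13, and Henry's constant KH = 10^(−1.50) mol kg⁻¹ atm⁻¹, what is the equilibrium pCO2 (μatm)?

pCO2 = 622 μatm

α₀ = 1 / (1 + K1/[H⁺] + K1K2/[H⁺]²) = 1 / (1 + 10^+2.01 + 10^+0.74)
   = 1 / (1 + 102.33 + 5.4954) = 1/108.82 = 0.009189
[CO2*] = α₀ × DIC = 0.009189 × 2.14 = 0.01966 mmol/kg = 19.66 μmol/kg
pCO2 = [CO2*]/KH = 1.966×10^-5 / 3.162×10^-2 = 622 μatm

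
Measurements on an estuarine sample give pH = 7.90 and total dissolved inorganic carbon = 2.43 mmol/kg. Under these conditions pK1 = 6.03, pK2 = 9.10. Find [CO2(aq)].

α₀ = 1 / (1 + K1/[H⁺] + K1K2/[H⁺]²) = 1 / (1 + 10^+1.87 + 10^+0.67)
   = 1 / (1 + 74.131 + 4.6774) = 1/79.808 = 0.01253
[CO2*] = α₀ × DIC = 0.01253 × 2.43 = 0.0304 mmol/kg

[CO2*] = 0.0304 mmol/kg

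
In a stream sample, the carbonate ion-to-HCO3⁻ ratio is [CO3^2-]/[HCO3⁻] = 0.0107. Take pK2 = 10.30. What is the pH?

pH = 8.33

From K2 = [H⁺][CO3^2-]/[HCO3⁻]:  pH = pK2 + log₁₀([CO3^2-]/[HCO3⁻])
log₁₀(0.0107) = -1.971
pH = 10.30 + (-1.971) = 8.33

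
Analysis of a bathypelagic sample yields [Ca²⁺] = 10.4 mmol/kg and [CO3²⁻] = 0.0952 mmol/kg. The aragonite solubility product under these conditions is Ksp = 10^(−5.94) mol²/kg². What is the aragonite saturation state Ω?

Ksp = 10^(−5.94) = 1.148×10^-6
Ω = [Ca²⁺][CO3²⁻]/Ksp = (10.4×10^-3)(0.0952×10^-3) / 1.148×10^-6 = 0.862

Ω = 0.862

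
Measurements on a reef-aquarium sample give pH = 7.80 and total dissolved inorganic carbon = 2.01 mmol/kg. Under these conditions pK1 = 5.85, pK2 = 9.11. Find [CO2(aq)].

[CO2*] = 0.0213 mmol/kg

α₀ = 1 / (1 + K1/[H⁺] + K1K2/[H⁺]²) = 1 / (1 + 10^+1.95 + 10^+0.64)
   = 1 / (1 + 89.125 + 4.3652) = 1/94.490 = 0.01058
[CO2*] = α₀ × DIC = 0.01058 × 2.01 = 0.0213 mmol/kg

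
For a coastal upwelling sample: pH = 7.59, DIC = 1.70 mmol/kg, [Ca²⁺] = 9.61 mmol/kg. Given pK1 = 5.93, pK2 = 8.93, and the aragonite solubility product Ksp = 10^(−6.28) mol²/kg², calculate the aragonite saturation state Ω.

α₂ = 1 / (1 + [H⁺]/K2 + [H⁺]²/(K1K2)) = 1 / (1 + 10^+1.34 + 10^-0.32)
   = 1 / (1 + 21.878 + 0.47863) = 1/23.356 = 0.04282
[CO3²⁻] = α₂ × DIC = 0.04282 × 1.70 = 0.07279 mmol/kg
Ksp = 10^(−6.28) = 5.248×10^-7
Ω = [Ca²⁺][CO3²⁻]/Ksp = (9.61×10^-3)(7.279×10^-5) / 5.248×10^-7 = 1.33

Ω = 1.33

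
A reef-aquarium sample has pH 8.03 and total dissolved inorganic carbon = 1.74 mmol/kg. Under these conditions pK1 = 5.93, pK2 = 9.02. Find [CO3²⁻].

α₂ = 1 / (1 + [H⁺]/K2 + [H⁺]²/(K1K2)) = 1 / (1 + 10^+0.99 + 10^-1.11)
   = 1 / (1 + 9.7724 + 0.077625) = 1/10.850 = 0.09217
[CO3²⁻] = α₂ × DIC = 0.09217 × 1.74 = 0.160 mmol/kg

[CO3²⁻] = 0.160 mmol/kg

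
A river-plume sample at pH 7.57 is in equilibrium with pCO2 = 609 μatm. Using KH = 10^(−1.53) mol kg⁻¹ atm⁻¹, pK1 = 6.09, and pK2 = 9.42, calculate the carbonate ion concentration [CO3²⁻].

[CO3²⁻] = 7.67 μmol/kg

[CO2*] = KH · pCO2 = 10^(−1.53) × 609×10^-6 = 1.797×10^-5 mol/kg
α₀ = 1/(1 + K1/[H⁺] + K1K2/[H⁺]²) = 1/(1 + 10^+1.48 + 10^-0.37) = 0.03162
DIC = [CO2*]/α₀ = 1.797×10^-5 / 0.03162 = 0.5684 mmol/kg
[CO3²⁻] = α₂·DIC; α₂ = 0.01349, so [CO3²⁻] = 0.01349 × 0.5684 = 0.00767 mmol/kg = 7.67 μmol/kg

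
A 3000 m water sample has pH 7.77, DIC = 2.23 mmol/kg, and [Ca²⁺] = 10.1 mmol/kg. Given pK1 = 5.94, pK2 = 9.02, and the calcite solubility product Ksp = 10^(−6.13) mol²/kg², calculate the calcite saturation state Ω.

Ω = 1.60

α₂ = 1 / (1 + [H⁺]/K2 + [H⁺]²/(K1K2)) = 1 / (1 + 10^+1.25 + 10^-0.58)
   = 1 / (1 + 17.783 + 0.26303) = 1/19.046 = 0.05250
[CO3²⁻] = α₂ × DIC = 0.05250 × 2.23 = 0.1171 mmol/kg
Ksp = 10^(−6.13) = 7.413×10^-7
Ω = [Ca²⁺][CO3²⁻]/Ksp = (10.1×10^-3)(1.171×10^-4) / 7.413×10^-7 = 1.60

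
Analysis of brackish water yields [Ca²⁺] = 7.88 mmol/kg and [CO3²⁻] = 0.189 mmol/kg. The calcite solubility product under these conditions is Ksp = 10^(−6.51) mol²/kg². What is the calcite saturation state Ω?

Ksp = 10^(−6.51) = 3.090×10^-7
Ω = [Ca²⁺][CO3²⁻]/Ksp = (7.88×10^-3)(0.189×10^-3) / 3.090×10^-7 = 4.82

Ω = 4.82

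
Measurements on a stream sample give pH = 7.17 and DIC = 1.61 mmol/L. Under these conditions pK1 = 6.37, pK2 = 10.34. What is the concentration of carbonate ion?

α₂ = 1 / (1 + [H⁺]/K2 + [H⁺]²/(K1K2)) = 1 / (1 + 10^+3.17 + 10^+2.37)
   = 1 / (1 + 1479.1 + 234.42) = 1/1714.5 = 0.0005832
[CO3²⁻] = α₂ × DIC = 0.0005832 × 1.61 = 0.000939 mmol/L = 0.939 μmol/L

[CO3²⁻] = 0.939 μmol/L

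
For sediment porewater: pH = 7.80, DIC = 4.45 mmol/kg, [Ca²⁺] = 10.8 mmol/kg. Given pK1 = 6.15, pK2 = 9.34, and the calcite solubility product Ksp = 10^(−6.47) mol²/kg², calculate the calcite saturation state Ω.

Ω = 3.89

α₂ = 1 / (1 + [H⁺]/K2 + [H⁺]²/(K1K2)) = 1 / (1 + 10^+1.54 + 10^-0.11)
   = 1 / (1 + 34.674 + 0.77625) = 1/36.450 = 0.02743
[CO3²⁻] = α₂ × DIC = 0.02743 × 4.45 = 0.1221 mmol/kg
Ksp = 10^(−6.47) = 3.388×10^-7
Ω = [Ca²⁺][CO3²⁻]/Ksp = (10.8×10^-3)(1.221×10^-4) / 3.388×10^-7 = 3.89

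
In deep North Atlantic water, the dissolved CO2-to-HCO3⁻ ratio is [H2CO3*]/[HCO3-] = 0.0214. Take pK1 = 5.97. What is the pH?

From K1 = [H⁺][HCO3-]/[H2CO3*]:  pH = pK1 − log₁₀([H2CO3*]/[HCO3-])
log₁₀(0.0214) = -1.670
pH = 5.97 − (-1.670) = 7.64

pH = 7.64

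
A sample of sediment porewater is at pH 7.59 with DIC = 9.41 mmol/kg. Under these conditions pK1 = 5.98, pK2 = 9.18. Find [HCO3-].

[HCO3⁻] = 8.96 mmol/kg

α₁ = 1 / (1 + [H⁺]/K1 + K2/[H⁺]) = 1 / (1 + 10^-1.61 + 10^-1.59)
   = 1 / (1 + 0.024547 + 0.025704) = 1/1.0503 = 0.9522
[HCO3⁻] = α₁ × DIC = 0.9522 × 9.41 = 8.96 mmol/kg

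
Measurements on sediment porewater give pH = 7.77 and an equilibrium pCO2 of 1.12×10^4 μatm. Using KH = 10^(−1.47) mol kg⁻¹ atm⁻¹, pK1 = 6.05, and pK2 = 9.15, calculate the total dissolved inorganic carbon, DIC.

[CO2*] = KH · pCO2 = 10^(−1.47) × 1.12×10^4×10^-6 = 3.795×10^-4 mol/kg
α₀ = 1/(1 + K1/[H⁺] + K1K2/[H⁺]²) = 1/(1 + 10^+1.72 + 10^+0.34) = 0.01796
DIC = [CO2*]/α₀ = 3.795×10^-4 / 0.01796 = 21.1 mmol/kg

DIC = 21.1 mmol/kg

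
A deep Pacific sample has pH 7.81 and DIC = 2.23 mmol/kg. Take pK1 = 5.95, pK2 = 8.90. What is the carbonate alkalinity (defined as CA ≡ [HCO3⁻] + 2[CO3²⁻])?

CA = 2.37 mmol/kg

CA = [HCO3⁻] + 2[CO3²⁻] = (α₁ + 2α₂)·DIC
At pH 7.81: [H⁺]/K1 = 10^-1.86 = 0.013804, K2/[H⁺] = 10^-1.09 = 0.081283
α₁ = 1/(1 + 0.013804 + 0.081283) = 1/1.0951 = 0.9132; α₂ = α₁·K2/[H⁺] = 0.07423
α₁ + 2α₂ = 1.0616
CA = 1.0616 × 2.23 = 2.37 mmol/kg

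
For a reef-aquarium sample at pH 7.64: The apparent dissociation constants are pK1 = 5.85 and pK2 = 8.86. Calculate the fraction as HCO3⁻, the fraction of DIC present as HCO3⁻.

α₁ = 0.929

α₁ = 1 / (1 + [H⁺]/K1 + K2/[H⁺]) = 1 / (1 + 10^-1.79 + 10^-1.22)
   = 1 / (1 + 0.016218 + 0.060256) = 1/1.0765 = 0.9290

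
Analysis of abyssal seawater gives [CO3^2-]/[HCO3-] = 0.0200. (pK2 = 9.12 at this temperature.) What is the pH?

From K2 = [H⁺][CO3^2-]/[HCO3-]:  pH = pK2 + log₁₀([CO3^2-]/[HCO3-])
log₁₀(0.0200) = -1.699
pH = 9.12 + (-1.699) = 7.42

pH = 7.42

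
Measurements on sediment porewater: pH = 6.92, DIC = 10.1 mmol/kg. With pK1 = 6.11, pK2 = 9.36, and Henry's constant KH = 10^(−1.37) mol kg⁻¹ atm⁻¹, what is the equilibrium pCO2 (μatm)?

pCO2 = 3.17×10^4 μatm

α₀ = 1 / (1 + K1/[H⁺] + K1K2/[H⁺]²) = 1 / (1 + 10^+0.81 + 10^-1.63)
   = 1 / (1 + 6.4565 + 0.023442) = 1/7.4800 = 0.1337
[CO2*] = α₀ × DIC = 0.1337 × 10.1 = 1.350 mmol/kg
pCO2 = [CO2*]/KH = 1.350×10^-3 / 4.266×10^-2 = 3.17×10^4 μatm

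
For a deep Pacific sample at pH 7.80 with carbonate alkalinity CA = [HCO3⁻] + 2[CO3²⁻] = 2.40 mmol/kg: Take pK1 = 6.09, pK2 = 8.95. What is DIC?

DIC = 2.29 mmol/kg

CA = [HCO3⁻] + 2[CO3²⁻] = (α₁ + 2α₂)·DIC
At pH 7.80: [H⁺]/K1 = 10^-1.71 = 0.019498, K2/[H⁺] = 10^-1.15 = 0.070795
α₁ = 1/(1 + 0.019498 + 0.070795) = 1/1.0903 = 0.9172; α₂ = α₁·K2/[H⁺] = 0.06493
α₁ + 2α₂ = 1.0470
DIC = CA / (α₁ + 2α₂) = 2.40 / 1.0470 = 2.29 mmol/kg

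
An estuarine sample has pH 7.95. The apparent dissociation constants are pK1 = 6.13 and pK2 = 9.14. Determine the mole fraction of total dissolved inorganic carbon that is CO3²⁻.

α₂ = 0.0598

α₂ = 1 / (1 + [H⁺]/K2 + [H⁺]²/(K1K2)) = 1 / (1 + 10^+1.19 + 10^-0.63)
   = 1 / (1 + 15.488 + 0.23442) = 1/16.723 = 0.05980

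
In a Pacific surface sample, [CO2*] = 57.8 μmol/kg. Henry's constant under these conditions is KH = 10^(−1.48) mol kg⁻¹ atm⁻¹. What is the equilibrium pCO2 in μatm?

KH = 10^(−1.48) = 3.311×10^-2 mol kg⁻¹ atm⁻¹
pCO2 = [CO2*]/KH = 57.8×10^-6 / 3.311×10^-2 = 1.75×10^-3 atm = 1750 μatm

pCO2 = 1750 μatm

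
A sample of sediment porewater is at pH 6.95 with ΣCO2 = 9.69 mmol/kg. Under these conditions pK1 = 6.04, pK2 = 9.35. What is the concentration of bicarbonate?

α₁ = 1 / (1 + [H⁺]/K1 + K2/[H⁺]) = 1 / (1 + 10^-0.91 + 10^-2.40)
   = 1 / (1 + 0.12303 + 0.0039811) = 1/1.1270 = 0.8873
[HCO3⁻] = α₁ × DIC = 0.8873 × 9.69 = 8.60 mmol/kg

[HCO3⁻] = 8.60 mmol/kg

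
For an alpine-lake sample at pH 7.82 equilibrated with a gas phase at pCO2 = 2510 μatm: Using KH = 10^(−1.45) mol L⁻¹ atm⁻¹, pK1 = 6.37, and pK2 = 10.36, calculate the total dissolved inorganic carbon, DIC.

DIC = 2.61 mmol/L

[CO2*] = KH · pCO2 = 10^(−1.45) × 2510×10^-6 = 8.906×10^-5 mol/L
α₀ = 1/(1 + K1/[H⁺] + K1K2/[H⁺]²) = 1/(1 + 10^+1.45 + 10^-1.09) = 0.03417
DIC = [CO2*]/α₀ = 8.906×10^-5 / 0.03417 = 2.61 mmol/L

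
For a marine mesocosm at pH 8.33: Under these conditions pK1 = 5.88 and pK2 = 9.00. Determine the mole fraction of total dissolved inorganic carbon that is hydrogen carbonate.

α₁ = 0.821

α₁ = 1 / (1 + [H⁺]/K1 + K2/[H⁺]) = 1 / (1 + 10^-2.45 + 10^-0.67)
   = 1 / (1 + 0.0035481 + 0.21380) = 1/1.2173 = 0.8215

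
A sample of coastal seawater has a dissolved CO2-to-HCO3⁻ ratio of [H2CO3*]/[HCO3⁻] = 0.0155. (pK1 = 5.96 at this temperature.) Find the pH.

pH = 7.77

From K1 = [H⁺][HCO3⁻]/[H2CO3*]:  pH = pK1 − log₁₀([H2CO3*]/[HCO3⁻])
log₁₀(0.0155) = -1.810
pH = 5.96 − (-1.810) = 7.77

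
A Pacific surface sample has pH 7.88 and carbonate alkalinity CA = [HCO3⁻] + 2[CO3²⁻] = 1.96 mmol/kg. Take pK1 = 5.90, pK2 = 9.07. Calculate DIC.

DIC = 1.87 mmol/kg

CA = [HCO3⁻] + 2[CO3²⁻] = (α₁ + 2α₂)·DIC
At pH 7.88: [H⁺]/K1 = 10^-1.98 = 0.010471, K2/[H⁺] = 10^-1.19 = 0.064565
α₁ = 1/(1 + 0.010471 + 0.064565) = 1/1.0750 = 0.9302; α₂ = α₁·K2/[H⁺] = 0.06006
α₁ + 2α₂ = 1.0503
DIC = CA / (α₁ + 2α₂) = 1.96 / 1.0503 = 1.87 mmol/kg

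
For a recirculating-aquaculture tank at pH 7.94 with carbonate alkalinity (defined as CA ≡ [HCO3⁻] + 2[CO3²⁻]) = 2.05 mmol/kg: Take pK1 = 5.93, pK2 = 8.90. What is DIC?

DIC = 1.88 mmol/kg

CA = [HCO3⁻] + 2[CO3²⁻] = (α₁ + 2α₂)·DIC
At pH 7.94: [H⁺]/K1 = 10^-2.01 = 0.0097724, K2/[H⁺] = 10^-0.96 = 0.10965
α₁ = 1/(1 + 0.0097724 + 0.10965) = 1/1.1194 = 0.8933; α₂ = α₁·K2/[H⁺] = 0.09795
α₁ + 2α₂ = 1.0892
DIC = CA / (α₁ + 2α₂) = 2.05 / 1.0892 = 1.88 mmol/kg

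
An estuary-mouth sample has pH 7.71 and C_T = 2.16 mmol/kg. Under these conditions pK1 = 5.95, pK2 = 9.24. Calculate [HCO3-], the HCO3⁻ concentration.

α₁ = 1 / (1 + [H⁺]/K1 + K2/[H⁺]) = 1 / (1 + 10^-1.76 + 10^-1.53)
   = 1 / (1 + 0.017378 + 0.029512) = 1/1.0469 = 0.9552
[HCO3⁻] = α₁ × DIC = 0.9552 × 2.16 = 2.06 mmol/kg

[HCO3⁻] = 2.06 mmol/kg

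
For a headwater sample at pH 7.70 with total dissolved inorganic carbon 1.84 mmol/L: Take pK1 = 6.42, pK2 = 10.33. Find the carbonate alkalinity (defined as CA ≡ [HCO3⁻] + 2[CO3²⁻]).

CA = 1.75 mmol/L

CA = [HCO3⁻] + 2[CO3²⁻] = (α₁ + 2α₂)·DIC
At pH 7.70: [H⁺]/K1 = 10^-1.28 = 0.052481, K2/[H⁺] = 10^-2.63 = 0.0023442
α₁ = 1/(1 + 0.052481 + 0.0023442) = 1/1.0548 = 0.9480; α₂ = α₁·K2/[H⁺] = 0.002222
α₁ + 2α₂ = 0.9525
CA = 0.9525 × 1.84 = 1.75 mmol/L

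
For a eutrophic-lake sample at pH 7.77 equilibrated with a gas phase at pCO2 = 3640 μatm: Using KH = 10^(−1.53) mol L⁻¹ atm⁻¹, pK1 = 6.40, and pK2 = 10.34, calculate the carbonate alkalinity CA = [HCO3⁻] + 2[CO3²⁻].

CA = 2.53 mmol/L

[CO2*] = KH · pCO2 = 10^(−1.53) × 3640×10^-6 = 1.074×10^-4 mol/L
α₀ = 1/(1 + K1/[H⁺] + K1K2/[H⁺]²) = 1/(1 + 10^+1.37 + 10^-1.20) = 0.04081
DIC = [CO2*]/α₀ = 1.074×10^-4 / 0.04081 = 2.632 mmol/L
CA = (α₁ + 2α₂)·DIC = (0.9566 + 2×0.002575) × 2.632 = 2.53 mmol/L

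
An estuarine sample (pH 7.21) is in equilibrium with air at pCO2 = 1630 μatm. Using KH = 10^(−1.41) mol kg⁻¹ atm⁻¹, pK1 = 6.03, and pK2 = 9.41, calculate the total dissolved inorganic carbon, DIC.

DIC = 1.03 mmol/kg

[CO2*] = KH · pCO2 = 10^(−1.41) × 1630×10^-6 = 6.341×10^-5 mol/kg
α₀ = 1/(1 + K1/[H⁺] + K1K2/[H⁺]²) = 1/(1 + 10^+1.18 + 10^-1.02) = 0.06161
DIC = [CO2*]/α₀ = 6.341×10^-5 / 0.06161 = 1.03 mmol/kg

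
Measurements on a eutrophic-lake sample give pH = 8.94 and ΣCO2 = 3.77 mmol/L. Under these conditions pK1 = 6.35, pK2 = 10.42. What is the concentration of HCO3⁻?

[HCO3⁻] = 3.64 mmol/L

α₁ = 1 / (1 + [H⁺]/K1 + K2/[H⁺]) = 1 / (1 + 10^-2.59 + 10^-1.48)
   = 1 / (1 + 0.0025704 + 0.033113) = 1/1.0357 = 0.9655
[HCO3⁻] = α₁ × DIC = 0.9655 × 3.77 = 3.64 mmol/L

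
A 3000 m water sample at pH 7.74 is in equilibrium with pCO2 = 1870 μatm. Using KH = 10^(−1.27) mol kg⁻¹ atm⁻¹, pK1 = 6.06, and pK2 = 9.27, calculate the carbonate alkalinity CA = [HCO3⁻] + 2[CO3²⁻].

[CO2*] = KH · pCO2 = 10^(−1.27) × 1870×10^-6 = 1.004×10^-4 mol/kg
α₀ = 1/(1 + K1/[H⁺] + K1K2/[H⁺]²) = 1/(1 + 10^+1.68 + 10^+0.15) = 0.01989
DIC = [CO2*]/α₀ = 1.004×10^-4 / 0.01989 = 5.049 mmol/kg
CA = (α₁ + 2α₂)·DIC = (0.9520 + 2×0.02810) × 5.049 = 5.09 mmol/kg

CA = 5.09 mmol/kg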